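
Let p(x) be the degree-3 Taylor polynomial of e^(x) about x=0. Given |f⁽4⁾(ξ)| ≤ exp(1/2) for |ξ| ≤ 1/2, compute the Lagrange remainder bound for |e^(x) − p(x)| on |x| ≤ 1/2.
exp(1/2)/384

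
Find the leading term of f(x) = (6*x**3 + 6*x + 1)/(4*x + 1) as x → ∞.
3*x**2/2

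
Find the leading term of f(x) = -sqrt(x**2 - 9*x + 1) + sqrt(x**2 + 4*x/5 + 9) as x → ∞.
49/10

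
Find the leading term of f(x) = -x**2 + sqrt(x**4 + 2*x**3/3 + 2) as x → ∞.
x/3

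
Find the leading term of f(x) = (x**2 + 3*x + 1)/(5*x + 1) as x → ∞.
x/5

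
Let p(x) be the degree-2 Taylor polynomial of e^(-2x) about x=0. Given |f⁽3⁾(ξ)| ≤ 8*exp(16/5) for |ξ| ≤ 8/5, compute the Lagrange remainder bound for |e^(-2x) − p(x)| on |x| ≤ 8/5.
2048*exp(16/5)/375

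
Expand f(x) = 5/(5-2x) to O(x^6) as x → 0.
1 + 2*x/5 + 4*x**2/25 + 8*x**3/125 + 16*x**4/625 + 32*x**5/3125 + O(x**6)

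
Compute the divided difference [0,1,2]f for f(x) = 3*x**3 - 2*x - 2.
9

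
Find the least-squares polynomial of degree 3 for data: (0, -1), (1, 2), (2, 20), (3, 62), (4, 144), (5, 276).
-137/126 + (593/756)x + (38/63)x² + (223/108)x³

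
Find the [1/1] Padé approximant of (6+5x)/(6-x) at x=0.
(5*x/6 + 1)/(1 - x/6)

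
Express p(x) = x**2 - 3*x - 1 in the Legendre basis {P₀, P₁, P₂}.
(-2/3)P₀ + (-3)P₁ + (2/3)P₂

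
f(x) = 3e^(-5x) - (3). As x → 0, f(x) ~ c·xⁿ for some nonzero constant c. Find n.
1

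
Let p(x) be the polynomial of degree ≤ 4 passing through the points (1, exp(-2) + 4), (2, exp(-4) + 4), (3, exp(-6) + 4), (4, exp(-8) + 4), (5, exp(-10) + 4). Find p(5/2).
(-5*exp(8) - 20*exp(2) + 3 + 90*exp(4) + 60*exp(6) + 512*exp(10))*exp(-10)/128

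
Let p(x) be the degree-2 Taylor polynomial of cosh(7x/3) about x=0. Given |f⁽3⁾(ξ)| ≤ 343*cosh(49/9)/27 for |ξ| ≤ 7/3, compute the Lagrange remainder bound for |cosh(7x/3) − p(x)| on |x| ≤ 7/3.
117649*cosh(49/9)/4374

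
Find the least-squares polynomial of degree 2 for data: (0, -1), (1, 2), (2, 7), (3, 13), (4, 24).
-27/35 + (87/70)x + (17/14)x²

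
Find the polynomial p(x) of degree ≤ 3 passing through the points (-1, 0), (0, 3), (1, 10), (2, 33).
2*x**3 + 2*x**2 + 3*x + 3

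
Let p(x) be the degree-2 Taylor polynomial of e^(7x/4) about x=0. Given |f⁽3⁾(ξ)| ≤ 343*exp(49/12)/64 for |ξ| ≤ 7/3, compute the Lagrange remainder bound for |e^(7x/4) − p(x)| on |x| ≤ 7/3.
117649*exp(49/12)/10368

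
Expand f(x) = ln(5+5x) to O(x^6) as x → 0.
log(5) + x - x**2/2 + x**3/3 - x**4/4 + x**5/5 + O(x**6)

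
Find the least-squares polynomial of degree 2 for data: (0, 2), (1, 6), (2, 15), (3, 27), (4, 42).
62/35 + (207/70)x + (25/14)x²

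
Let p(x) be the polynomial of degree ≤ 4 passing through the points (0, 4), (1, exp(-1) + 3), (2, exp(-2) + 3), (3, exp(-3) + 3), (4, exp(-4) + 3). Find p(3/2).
(-20*e + 3 + 90*exp(2) + 60*exp(3) + 379*exp(4))*exp(-4)/128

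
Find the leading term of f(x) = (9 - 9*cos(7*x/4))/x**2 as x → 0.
441/32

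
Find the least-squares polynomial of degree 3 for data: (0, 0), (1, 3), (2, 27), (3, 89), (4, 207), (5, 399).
-5/126 + (-925/756)x + (181/126)x² + (319/108)x³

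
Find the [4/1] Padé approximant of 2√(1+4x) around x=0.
(12*x**4/5 - 16*x**3/5 + 36*x**2/5 + 48*x/5 + 2)/(14*x/5 + 1)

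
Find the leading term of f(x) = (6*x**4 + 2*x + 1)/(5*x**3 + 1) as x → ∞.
6*x/5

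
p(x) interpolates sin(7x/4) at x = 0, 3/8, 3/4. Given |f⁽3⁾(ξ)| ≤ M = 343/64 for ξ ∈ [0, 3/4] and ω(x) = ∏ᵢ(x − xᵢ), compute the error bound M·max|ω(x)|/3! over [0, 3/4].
343*sqrt(3)/32768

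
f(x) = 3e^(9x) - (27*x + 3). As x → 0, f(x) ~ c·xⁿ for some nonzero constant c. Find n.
2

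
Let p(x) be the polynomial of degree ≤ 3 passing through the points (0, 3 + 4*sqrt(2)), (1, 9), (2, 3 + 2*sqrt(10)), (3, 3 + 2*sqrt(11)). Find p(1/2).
-5*sqrt(10)/8 + sqrt(11)/8 + 5*sqrt(2)/4 + 69/8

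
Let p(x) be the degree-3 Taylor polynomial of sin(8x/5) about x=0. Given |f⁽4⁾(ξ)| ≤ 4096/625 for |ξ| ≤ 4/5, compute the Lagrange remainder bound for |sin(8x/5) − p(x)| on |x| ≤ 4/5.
131072/1171875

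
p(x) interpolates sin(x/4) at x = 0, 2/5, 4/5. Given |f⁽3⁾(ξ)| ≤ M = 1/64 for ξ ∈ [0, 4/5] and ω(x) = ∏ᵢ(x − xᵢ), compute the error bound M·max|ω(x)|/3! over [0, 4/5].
sqrt(3)/27000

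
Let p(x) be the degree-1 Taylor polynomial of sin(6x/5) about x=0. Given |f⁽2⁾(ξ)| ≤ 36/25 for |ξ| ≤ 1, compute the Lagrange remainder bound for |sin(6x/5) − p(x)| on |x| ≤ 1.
18/25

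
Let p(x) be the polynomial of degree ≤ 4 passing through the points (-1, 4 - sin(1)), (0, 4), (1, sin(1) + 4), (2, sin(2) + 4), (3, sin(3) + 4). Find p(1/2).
-5*sin(2)/32 + 3*sin(3)/128 + 95*sin(1)/128 + 4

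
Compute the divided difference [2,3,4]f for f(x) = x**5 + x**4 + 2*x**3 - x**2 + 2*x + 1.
357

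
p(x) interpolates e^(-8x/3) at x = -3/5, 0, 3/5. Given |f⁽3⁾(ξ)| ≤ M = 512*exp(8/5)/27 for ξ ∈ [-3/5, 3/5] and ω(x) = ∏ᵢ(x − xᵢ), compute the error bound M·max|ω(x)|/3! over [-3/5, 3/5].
512*sqrt(3)*exp(8/5)/3375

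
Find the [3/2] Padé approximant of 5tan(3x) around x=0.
(-9*x**3 + 15*x)/(1 - 18*x**2/5)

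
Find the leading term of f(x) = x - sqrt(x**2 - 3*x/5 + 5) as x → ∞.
3/10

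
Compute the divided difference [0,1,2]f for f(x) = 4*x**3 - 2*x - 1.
12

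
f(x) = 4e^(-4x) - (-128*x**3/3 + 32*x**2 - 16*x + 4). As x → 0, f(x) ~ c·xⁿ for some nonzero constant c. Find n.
4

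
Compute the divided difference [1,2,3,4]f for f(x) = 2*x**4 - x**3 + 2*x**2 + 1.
19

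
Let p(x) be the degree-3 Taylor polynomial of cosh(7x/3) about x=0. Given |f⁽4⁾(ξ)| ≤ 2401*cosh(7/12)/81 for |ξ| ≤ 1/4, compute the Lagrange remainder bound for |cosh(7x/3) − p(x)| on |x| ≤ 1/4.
2401*cosh(7/12)/497664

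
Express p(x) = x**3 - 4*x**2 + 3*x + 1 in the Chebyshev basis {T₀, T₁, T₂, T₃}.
-T₀ + (15/4)T₁ + (-2)T₂ + (1/4)T₃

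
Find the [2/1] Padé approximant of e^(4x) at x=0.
(8*x**2/3 + 8*x/3 + 1)/(1 - 4*x/3)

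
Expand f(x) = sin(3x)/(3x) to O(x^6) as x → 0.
1 - 3*x**2/2 + 27*x**4/40 + O(x**6)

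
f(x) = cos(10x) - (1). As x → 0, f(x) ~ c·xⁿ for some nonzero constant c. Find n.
2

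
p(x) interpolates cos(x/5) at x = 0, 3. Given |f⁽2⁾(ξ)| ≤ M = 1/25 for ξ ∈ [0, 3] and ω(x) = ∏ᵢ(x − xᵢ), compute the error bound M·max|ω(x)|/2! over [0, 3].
9/200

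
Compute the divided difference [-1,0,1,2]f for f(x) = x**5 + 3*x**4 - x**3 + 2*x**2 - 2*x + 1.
10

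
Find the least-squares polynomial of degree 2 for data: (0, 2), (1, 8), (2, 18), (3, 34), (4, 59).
87/35 + (10/7)x + (22/7)x²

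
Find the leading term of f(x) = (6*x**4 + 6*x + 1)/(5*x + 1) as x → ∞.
6*x**3/5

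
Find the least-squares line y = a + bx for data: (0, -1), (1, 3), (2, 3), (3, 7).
a = -3/5, b = 12/5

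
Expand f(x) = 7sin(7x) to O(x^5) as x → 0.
49*x - 2401*x**3/6 + O(x**5)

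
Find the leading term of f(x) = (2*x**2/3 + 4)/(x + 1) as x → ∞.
2*x/3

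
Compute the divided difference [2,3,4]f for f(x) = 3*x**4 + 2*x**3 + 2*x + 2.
183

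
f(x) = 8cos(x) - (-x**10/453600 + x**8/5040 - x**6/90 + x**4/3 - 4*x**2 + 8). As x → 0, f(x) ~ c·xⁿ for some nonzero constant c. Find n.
12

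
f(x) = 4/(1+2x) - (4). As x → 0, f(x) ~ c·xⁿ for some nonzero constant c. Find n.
1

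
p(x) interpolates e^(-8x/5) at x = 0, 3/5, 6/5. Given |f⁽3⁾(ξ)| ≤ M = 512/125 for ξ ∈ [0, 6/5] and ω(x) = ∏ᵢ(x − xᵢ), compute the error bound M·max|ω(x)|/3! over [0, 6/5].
512*sqrt(3)/15625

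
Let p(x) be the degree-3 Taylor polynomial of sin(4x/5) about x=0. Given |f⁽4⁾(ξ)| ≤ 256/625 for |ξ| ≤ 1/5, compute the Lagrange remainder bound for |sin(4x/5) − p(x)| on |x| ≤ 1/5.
32/1171875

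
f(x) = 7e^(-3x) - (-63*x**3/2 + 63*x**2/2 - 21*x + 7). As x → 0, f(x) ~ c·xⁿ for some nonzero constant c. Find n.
4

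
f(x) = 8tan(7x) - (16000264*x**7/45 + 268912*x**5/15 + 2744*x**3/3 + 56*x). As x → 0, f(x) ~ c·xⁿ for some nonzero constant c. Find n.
9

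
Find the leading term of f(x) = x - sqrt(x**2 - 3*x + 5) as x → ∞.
3/2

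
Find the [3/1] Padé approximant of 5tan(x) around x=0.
5*x*(x**2 + 3)/3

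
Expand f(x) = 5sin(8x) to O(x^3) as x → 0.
40*x + O(x**3)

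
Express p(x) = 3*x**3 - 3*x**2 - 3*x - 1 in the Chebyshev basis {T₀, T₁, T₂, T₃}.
(-5/2)T₀ + (-3/4)T₁ + (-3/2)T₂ + (3/4)T₃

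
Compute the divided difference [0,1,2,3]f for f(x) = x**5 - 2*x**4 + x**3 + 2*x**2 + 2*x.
14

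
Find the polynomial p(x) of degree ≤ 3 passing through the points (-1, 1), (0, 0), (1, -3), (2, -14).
-x**3 - x**2 - x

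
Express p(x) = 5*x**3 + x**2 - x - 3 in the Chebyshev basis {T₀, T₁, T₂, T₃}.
(-5/2)T₀ + (11/4)T₁ + (1/2)T₂ + (5/4)T₃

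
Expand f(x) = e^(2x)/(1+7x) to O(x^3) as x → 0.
1 - 5*x + 37*x**2 + O(x**3)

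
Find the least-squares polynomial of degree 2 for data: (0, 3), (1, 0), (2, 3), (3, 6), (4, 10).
12/5 + (-2)x + x²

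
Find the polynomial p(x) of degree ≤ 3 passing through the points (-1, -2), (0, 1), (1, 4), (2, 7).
3*x + 1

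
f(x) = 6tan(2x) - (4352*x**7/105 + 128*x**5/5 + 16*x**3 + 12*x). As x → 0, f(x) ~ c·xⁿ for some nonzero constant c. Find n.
9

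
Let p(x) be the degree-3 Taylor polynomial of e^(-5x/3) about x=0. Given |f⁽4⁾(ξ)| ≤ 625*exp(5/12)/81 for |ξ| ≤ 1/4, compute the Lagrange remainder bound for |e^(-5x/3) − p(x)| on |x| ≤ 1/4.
625*exp(5/12)/497664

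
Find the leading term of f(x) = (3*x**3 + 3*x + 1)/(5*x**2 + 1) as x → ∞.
3*x/5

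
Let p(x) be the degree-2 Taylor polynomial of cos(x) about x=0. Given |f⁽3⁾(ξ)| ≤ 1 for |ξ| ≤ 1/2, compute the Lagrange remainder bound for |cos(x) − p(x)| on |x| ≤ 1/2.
1/48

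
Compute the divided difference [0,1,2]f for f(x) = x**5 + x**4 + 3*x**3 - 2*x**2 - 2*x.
29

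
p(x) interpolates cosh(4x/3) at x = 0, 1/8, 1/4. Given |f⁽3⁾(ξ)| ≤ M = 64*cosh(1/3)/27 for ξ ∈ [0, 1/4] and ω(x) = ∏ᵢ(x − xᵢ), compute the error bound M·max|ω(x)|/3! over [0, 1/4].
sqrt(3)*cosh(1/3)/5832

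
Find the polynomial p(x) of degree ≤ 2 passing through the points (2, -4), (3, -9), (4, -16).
-x**2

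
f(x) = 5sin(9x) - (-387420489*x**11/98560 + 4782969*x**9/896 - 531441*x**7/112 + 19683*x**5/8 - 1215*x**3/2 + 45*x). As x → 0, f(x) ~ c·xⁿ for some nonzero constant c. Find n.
13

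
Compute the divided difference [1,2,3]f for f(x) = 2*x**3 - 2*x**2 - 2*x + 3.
10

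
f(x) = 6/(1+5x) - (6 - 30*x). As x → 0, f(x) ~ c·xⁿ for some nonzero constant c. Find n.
2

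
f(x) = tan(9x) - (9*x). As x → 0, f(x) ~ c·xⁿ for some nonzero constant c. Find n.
3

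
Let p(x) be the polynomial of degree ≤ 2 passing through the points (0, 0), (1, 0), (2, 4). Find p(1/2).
-1/2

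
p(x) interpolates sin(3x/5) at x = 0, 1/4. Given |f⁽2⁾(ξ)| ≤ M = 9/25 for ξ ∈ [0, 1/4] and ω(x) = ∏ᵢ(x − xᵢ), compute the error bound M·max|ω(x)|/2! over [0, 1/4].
9/3200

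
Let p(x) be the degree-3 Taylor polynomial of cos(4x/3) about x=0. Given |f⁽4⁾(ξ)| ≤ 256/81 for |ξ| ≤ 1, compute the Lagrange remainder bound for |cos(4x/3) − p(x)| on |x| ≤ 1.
32/243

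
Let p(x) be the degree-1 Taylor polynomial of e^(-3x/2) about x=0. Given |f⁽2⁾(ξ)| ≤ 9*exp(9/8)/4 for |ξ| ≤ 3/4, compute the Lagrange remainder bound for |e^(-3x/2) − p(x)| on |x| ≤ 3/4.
81*exp(9/8)/128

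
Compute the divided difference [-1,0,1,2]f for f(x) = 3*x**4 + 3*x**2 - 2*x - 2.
6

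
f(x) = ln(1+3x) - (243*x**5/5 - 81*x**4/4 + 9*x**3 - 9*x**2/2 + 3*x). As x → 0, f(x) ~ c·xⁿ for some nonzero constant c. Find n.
6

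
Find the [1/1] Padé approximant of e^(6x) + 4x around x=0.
(41*x/5 + 1)/(1 - 9*x/5)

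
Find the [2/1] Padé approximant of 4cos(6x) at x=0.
4 - 72*x**2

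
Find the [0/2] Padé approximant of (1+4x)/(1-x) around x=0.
1/(20*x**2 - 5*x + 1)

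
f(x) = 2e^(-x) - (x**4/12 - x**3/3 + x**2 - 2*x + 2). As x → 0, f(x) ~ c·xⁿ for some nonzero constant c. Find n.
5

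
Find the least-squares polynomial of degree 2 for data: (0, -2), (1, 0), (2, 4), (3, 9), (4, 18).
-13/7 + (43/70)x + (15/14)x²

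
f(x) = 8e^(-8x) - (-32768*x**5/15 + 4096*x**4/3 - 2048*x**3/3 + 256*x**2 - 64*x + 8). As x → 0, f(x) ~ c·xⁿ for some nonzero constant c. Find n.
6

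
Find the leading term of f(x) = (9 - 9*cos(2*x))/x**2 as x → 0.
18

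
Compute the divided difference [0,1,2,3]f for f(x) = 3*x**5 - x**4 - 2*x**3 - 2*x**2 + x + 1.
67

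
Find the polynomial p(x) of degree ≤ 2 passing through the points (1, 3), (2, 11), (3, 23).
2*x**2 + 2*x - 1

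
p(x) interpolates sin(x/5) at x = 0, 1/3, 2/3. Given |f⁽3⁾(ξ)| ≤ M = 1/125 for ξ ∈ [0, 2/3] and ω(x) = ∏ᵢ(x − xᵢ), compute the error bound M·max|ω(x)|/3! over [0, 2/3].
sqrt(3)/91125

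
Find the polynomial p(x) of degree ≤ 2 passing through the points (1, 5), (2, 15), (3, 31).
3*x**2 + x + 1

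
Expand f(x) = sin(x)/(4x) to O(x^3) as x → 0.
1/4 - x**2/24 + O(x**3)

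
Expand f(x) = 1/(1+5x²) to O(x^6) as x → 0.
1 - 5*x**2 + 25*x**4 + O(x**6)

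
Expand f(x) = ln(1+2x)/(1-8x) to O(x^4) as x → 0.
2*x + 14*x**2 + 344*x**3/3 + O(x**4)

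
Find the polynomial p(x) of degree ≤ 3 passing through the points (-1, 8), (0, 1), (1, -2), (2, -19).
-3*x**3 + 2*x**2 - 2*x + 1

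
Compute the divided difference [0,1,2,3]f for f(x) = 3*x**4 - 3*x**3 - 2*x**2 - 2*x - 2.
15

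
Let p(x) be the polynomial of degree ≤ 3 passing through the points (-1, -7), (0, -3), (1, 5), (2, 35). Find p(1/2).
-5/8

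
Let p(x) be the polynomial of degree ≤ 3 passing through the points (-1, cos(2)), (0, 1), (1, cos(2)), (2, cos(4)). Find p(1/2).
cos(2)/2 - cos(4)/16 + 9/16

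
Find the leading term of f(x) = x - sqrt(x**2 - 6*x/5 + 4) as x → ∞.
3/5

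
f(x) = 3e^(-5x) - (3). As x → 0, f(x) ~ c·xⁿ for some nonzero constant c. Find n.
1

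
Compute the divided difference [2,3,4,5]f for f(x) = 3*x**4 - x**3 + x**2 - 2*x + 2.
41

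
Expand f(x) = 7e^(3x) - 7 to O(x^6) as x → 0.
21*x + 63*x**2/2 + 63*x**3/2 + 189*x**4/8 + 567*x**5/40 + O(x**6)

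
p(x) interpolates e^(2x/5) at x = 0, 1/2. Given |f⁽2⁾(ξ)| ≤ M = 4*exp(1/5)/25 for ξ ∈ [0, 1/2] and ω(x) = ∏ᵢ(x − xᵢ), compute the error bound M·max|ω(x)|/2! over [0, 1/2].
exp(1/5)/200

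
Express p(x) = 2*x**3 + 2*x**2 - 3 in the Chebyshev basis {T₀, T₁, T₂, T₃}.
(-2)T₀ + (3/2)T₁ + T₂ + (1/2)T₃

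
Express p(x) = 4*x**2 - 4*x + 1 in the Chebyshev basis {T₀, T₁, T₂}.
(3)T₀ + (-4)T₁ + (2)T₂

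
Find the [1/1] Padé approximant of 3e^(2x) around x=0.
(3*x + 3)/(1 - x)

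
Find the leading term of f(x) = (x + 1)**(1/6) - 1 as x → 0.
x/6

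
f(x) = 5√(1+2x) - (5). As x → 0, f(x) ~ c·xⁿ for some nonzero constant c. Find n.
1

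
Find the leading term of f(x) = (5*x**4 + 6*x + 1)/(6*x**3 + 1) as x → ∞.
5*x/6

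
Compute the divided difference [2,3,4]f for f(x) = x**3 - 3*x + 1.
9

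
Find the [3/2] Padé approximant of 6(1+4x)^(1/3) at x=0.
(896*x**3/135 + 224*x**2/5 + 168*x/5 + 6)/(32*x**2/9 + 64*x/15 + 1)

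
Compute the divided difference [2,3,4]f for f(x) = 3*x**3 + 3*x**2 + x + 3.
30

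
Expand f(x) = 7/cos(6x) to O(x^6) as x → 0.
7 + 126*x**2 + 1890*x**4 + O(x**6)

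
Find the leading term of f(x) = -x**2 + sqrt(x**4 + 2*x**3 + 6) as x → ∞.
x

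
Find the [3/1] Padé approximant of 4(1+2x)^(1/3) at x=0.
(-32*x**3/81 + 16*x**2/9 + 8*x + 4)/(4*x/3 + 1)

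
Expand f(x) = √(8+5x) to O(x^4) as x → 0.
2*sqrt(2) + 5*sqrt(2)*x/8 - 25*sqrt(2)*x**2/256 + 125*sqrt(2)*x**3/4096 + O(x**4)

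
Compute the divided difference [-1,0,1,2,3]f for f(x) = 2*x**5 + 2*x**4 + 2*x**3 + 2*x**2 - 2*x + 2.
12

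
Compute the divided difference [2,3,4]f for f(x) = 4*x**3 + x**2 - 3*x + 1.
37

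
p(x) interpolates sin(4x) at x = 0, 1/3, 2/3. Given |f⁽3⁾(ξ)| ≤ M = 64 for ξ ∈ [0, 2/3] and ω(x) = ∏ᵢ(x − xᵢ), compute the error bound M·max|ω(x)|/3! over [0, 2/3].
64*sqrt(3)/729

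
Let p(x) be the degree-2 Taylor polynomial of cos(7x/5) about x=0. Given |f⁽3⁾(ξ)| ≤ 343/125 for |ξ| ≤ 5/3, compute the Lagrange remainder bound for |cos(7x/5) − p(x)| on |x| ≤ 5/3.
343/162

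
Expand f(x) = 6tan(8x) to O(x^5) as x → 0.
48*x + 1024*x**3 + O(x**5)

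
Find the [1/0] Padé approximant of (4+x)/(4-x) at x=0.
x/2 + 1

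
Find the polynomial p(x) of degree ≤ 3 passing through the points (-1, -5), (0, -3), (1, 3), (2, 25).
2*x**3 + 2*x**2 + 2*x - 3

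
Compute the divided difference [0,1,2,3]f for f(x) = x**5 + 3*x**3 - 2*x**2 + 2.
28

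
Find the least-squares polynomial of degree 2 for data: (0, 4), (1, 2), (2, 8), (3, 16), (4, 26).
116/35 + (-57/35)x + (13/7)x²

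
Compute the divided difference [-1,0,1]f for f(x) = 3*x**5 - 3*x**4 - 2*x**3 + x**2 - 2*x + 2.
-2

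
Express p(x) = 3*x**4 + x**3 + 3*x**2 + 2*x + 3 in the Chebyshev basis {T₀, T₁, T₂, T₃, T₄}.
(45/8)T₀ + (11/4)T₁ + (3)T₂ + (1/4)T₃ + (3/8)T₄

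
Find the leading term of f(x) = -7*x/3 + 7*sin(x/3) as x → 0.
-7*x**3/162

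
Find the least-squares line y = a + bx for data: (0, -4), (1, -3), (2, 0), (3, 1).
a = -21/5, b = 9/5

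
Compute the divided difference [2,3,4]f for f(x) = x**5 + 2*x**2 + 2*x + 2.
287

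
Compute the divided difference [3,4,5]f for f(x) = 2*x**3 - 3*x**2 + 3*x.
21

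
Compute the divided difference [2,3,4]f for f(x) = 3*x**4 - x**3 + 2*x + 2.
156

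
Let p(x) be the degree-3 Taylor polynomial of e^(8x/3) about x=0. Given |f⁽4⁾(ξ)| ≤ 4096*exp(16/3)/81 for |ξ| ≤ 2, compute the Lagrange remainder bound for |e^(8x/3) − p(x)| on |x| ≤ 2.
8192*exp(16/3)/243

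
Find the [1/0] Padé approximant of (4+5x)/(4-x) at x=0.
3*x/2 + 1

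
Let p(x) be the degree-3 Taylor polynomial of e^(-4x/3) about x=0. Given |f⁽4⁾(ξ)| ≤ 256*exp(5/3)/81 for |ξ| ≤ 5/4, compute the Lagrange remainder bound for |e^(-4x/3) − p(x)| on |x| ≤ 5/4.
625*exp(5/3)/1944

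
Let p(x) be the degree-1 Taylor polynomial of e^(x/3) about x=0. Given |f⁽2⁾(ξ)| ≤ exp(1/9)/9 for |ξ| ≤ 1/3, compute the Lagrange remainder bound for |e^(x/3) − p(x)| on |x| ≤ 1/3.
exp(1/9)/162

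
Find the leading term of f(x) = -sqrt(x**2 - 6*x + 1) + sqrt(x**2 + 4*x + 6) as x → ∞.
5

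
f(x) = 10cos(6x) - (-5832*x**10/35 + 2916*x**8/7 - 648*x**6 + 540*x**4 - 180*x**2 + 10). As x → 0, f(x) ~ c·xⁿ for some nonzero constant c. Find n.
12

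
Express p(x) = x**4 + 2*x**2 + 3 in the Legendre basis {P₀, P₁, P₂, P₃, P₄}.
(58/15)P₀ + (40/21)P₂ + (8/35)P₄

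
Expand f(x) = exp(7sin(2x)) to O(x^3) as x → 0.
1 + 14*x + 98*x**2 + O(x**3)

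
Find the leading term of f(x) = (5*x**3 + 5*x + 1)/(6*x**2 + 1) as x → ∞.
5*x/6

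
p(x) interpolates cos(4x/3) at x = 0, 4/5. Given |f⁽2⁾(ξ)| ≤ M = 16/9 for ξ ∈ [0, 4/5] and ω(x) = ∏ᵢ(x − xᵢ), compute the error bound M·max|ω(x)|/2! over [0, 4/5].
32/225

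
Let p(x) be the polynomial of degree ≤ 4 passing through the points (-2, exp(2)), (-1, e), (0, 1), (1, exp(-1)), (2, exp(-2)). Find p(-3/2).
(-5 + 28*e + 35*(-2 + exp(2) + 4*e)*exp(2))*exp(-2)/128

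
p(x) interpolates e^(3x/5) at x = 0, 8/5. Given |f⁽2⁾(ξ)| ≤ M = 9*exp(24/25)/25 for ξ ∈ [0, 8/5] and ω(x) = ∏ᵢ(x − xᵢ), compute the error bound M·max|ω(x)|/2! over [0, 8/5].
72*exp(24/25)/625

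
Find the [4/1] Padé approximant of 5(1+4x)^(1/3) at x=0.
(1280*x**4/243 - 512*x**3/81 + 32*x**2/3 + 64*x/3 + 5)/(44*x/15 + 1)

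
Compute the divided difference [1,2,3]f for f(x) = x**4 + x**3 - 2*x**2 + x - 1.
29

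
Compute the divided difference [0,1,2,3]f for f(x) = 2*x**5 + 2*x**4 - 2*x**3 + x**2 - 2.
60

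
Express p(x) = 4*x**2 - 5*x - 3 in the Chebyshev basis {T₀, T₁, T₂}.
-T₀ + (-5)T₁ + (2)T₂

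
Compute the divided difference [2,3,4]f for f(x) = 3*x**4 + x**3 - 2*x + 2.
174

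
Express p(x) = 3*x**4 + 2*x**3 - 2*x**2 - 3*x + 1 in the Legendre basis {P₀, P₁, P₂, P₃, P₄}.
(14/15)P₀ + (-9/5)P₁ + (8/21)P₂ + (4/5)P₃ + (24/35)P₄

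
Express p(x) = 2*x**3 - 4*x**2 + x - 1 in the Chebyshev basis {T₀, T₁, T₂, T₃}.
(-3)T₀ + (5/2)T₁ + (-2)T₂ + (1/2)T₃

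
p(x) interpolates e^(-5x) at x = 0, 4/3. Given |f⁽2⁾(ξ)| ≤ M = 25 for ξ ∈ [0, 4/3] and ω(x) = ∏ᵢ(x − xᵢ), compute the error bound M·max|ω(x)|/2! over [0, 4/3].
50/9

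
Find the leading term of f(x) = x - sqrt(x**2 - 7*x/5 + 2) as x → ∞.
7/10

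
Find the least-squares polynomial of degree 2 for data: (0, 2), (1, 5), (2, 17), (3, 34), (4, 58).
12/7 + (47/70)x + (47/14)x²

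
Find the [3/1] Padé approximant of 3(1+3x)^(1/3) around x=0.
(-x**3 + 3*x**2 + 9*x + 3)/(2*x + 1)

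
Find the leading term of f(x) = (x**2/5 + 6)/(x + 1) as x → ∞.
x/5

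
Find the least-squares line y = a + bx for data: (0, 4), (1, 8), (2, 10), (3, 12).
a = 23/5, b = 13/5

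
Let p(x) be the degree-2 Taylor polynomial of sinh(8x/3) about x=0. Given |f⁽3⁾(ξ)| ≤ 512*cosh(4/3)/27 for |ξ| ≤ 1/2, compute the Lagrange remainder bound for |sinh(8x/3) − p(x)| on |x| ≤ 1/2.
32*cosh(4/3)/81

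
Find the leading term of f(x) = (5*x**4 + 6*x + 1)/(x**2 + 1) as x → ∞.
5*x**2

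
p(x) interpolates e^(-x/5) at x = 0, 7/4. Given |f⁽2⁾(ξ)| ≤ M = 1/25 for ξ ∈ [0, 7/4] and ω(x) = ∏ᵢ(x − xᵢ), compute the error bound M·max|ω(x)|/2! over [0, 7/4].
49/3200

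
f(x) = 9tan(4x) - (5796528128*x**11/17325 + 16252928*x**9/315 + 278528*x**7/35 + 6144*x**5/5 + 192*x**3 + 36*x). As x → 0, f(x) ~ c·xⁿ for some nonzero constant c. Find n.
13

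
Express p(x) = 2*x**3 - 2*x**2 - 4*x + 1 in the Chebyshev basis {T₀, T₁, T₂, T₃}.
(-5/2)T₁ - T₂ + (1/2)T₃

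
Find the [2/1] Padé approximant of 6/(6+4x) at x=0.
1/(2*x/3 + 1)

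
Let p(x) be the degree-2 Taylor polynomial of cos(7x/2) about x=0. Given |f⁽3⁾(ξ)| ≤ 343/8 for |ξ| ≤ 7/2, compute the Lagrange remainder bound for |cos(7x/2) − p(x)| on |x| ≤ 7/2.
117649/384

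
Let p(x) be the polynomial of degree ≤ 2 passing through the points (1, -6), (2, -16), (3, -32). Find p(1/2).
-13/4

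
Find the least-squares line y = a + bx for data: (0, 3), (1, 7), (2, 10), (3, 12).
a = 7/2, b = 3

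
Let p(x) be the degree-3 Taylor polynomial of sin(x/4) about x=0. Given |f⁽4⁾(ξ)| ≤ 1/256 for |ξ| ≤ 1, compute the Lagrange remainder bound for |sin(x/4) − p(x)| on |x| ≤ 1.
1/6144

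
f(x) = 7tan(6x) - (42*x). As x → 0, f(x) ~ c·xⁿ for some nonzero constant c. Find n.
3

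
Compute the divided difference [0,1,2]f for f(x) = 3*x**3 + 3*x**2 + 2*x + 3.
12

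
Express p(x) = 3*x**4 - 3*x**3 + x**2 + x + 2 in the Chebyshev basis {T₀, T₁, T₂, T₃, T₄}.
(29/8)T₀ + (-5/4)T₁ + (2)T₂ + (-3/4)T₃ + (3/8)T₄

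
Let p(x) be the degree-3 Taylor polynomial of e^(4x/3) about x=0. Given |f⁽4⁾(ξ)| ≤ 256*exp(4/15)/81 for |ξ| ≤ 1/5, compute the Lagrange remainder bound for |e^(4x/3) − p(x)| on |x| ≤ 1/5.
32*exp(4/15)/151875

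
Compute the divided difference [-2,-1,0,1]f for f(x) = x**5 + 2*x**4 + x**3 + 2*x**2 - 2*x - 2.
2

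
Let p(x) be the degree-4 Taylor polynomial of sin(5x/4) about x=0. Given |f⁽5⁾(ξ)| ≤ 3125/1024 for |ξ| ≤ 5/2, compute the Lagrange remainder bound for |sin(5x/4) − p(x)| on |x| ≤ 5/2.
1953125/786432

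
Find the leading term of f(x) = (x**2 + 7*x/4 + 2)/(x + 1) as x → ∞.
x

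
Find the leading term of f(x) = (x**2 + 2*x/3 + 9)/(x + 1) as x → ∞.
x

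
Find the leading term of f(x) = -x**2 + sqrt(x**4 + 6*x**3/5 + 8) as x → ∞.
3*x/5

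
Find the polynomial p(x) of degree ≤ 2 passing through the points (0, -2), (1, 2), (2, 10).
2*x**2 + 2*x - 2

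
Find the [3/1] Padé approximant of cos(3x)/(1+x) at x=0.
(27*x**3/8 - 99*x**2/28 - 27*x/28 + 1)/(x/28 + 1)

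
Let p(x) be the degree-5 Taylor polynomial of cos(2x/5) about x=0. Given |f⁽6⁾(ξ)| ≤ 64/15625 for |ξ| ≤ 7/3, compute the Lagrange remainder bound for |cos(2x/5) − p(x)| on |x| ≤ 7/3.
470596/512578125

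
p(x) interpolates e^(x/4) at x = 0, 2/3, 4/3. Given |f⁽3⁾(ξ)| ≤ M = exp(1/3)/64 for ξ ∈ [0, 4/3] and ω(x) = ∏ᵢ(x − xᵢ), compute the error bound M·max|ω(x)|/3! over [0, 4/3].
sqrt(3)*exp(1/3)/5832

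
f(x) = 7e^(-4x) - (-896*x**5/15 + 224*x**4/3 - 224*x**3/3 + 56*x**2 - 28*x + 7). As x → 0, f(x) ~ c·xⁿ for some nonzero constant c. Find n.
6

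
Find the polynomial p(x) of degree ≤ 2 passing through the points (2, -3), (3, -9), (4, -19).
-2*x**2 + 4*x - 3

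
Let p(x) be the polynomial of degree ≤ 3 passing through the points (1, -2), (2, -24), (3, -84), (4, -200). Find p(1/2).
3/8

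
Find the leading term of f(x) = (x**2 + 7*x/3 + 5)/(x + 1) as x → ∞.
x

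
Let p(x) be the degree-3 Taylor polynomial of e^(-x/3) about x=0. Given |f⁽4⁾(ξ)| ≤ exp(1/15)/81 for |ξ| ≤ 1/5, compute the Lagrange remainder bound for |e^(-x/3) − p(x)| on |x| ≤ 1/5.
exp(1/15)/1215000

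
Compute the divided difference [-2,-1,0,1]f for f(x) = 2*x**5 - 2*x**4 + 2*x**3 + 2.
16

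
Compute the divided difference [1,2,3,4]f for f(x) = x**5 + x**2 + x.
65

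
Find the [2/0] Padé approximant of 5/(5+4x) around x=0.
16*x**2/25 - 4*x/5 + 1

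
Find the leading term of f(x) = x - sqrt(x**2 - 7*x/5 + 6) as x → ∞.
7/10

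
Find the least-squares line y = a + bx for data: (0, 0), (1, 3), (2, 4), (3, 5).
a = 3/5, b = 8/5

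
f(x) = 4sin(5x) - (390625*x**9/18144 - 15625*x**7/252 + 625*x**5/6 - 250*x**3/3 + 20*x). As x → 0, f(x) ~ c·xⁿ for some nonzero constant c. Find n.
11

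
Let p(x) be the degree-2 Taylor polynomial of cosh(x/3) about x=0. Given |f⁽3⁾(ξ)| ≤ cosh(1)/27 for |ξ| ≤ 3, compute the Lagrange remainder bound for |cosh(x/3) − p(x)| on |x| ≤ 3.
cosh(1)/6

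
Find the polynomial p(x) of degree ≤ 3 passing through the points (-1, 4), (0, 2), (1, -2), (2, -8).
-x**2 - 3*x + 2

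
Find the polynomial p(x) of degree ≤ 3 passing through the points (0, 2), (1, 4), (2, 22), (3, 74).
3*x**3 - x**2 + 2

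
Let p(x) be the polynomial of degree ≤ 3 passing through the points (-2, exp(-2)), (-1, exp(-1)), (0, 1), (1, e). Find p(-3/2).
((-5 + e)*exp(2) + 5 + 15*e)*exp(-2)/16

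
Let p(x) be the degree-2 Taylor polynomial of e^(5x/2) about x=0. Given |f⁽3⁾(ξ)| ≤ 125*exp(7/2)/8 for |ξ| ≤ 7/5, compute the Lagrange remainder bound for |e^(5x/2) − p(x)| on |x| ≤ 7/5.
343*exp(7/2)/48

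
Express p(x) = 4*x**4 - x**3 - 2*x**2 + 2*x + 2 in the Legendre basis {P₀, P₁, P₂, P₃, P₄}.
(32/15)P₀ + (7/5)P₁ + (20/21)P₂ + (-2/5)P₃ + (32/35)P₄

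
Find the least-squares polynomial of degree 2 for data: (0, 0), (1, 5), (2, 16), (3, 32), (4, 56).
1/7 + (113/70)x + (43/14)x²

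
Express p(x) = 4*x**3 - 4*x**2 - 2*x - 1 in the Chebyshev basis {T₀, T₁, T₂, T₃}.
(-3)T₀ + T₁ + (-2)T₂ + T₃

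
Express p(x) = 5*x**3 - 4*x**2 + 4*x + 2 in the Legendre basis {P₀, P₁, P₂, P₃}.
(2/3)P₀ + (7)P₁ + (-8/3)P₂ + (2)P₃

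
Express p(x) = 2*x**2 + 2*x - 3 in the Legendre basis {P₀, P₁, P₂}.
(-7/3)P₀ + (2)P₁ + (4/3)P₂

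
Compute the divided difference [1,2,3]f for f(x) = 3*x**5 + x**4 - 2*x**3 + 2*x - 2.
283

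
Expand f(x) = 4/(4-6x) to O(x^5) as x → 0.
1 + 3*x/2 + 9*x**2/4 + 27*x**3/8 + 81*x**4/16 + O(x**5)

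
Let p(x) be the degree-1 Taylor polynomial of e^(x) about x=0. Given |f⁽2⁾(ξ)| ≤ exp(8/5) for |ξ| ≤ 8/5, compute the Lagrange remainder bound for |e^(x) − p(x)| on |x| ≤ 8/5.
32*exp(8/5)/25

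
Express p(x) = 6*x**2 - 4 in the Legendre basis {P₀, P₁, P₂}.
(-2)P₀ + (4)P₂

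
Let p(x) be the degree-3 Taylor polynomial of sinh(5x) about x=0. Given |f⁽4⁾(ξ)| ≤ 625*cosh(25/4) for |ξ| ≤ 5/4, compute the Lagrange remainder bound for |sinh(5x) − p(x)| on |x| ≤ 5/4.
390625*cosh(25/4)/6144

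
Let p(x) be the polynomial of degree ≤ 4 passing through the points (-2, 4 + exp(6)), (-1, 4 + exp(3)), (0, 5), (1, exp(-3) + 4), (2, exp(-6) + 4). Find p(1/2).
(-5 + 60*exp(3) + (-20*exp(3) + 602 + 3*exp(6))*exp(6))*exp(-6)/128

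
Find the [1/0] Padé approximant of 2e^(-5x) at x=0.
2 - 10*x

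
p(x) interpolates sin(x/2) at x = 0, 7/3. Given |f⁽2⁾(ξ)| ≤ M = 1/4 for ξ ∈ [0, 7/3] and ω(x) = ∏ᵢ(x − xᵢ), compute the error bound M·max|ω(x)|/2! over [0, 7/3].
49/288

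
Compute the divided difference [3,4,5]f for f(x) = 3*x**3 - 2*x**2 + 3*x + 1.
34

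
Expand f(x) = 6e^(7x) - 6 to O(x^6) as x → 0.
42*x + 147*x**2 + 343*x**3 + 2401*x**4/4 + 16807*x**5/20 + O(x**6)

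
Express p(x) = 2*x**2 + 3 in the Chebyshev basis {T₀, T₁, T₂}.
(4)T₀ + T₂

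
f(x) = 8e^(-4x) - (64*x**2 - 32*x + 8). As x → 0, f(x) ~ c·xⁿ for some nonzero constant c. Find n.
3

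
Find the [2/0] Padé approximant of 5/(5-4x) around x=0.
16*x**2/25 + 4*x/5 + 1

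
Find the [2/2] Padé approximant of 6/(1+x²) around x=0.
6/(x**2 + 1)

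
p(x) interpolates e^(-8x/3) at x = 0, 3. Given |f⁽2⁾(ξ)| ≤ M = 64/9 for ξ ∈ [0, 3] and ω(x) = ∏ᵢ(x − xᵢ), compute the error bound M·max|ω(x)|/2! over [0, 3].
8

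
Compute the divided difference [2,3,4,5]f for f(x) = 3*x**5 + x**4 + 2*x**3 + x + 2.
391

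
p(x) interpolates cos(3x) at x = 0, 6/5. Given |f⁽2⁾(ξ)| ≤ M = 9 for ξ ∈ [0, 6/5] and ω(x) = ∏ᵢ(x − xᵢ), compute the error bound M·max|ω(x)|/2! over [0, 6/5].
81/50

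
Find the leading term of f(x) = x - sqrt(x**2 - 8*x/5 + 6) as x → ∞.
4/5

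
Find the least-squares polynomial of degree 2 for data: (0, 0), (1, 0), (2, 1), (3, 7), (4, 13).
1/35 + (-109/70)x + (17/14)x²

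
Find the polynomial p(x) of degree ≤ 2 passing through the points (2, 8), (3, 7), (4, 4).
-x**2 + 4*x + 4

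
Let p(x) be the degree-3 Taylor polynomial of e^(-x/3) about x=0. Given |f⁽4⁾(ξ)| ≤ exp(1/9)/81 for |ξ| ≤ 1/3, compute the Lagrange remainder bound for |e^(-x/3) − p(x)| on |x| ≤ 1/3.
exp(1/9)/157464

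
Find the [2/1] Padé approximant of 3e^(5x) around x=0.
(25*x**2/2 + 10*x + 3)/(1 - 5*x/3)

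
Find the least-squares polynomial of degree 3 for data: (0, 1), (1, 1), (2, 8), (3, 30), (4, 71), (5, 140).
1 + (-34/21)x + (13/28)x² + (13/12)x³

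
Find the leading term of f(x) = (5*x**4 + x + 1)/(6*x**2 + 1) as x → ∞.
5*x**2/6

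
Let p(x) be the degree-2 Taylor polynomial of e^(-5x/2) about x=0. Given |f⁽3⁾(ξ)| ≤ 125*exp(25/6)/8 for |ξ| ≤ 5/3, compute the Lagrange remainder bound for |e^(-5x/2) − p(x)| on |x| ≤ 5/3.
15625*exp(25/6)/1296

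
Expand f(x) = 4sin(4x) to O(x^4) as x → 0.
16*x - 128*x**3/3 + O(x**4)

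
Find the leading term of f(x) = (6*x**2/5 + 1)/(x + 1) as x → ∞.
6*x/5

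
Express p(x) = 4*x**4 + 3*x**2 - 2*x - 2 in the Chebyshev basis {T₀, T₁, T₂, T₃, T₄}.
T₀ + (-2)T₁ + (7/2)T₂ + (1/2)T₄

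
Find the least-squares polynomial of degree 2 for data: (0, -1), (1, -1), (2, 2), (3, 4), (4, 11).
-33/35 + (-57/70)x + (13/14)x²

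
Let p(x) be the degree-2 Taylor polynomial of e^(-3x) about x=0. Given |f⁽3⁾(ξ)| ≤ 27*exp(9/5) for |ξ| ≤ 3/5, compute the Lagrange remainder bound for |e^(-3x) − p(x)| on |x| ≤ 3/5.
243*exp(9/5)/250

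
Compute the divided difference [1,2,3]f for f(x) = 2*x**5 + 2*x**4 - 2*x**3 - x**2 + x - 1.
217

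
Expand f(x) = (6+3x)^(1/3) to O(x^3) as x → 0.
6**(1/3) + 6**(1/3)*x/6 - 6**(1/3)*x**2/36 + O(x**3)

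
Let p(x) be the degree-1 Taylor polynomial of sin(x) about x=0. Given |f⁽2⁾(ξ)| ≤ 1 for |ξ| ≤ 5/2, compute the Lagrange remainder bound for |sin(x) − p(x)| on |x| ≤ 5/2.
25/8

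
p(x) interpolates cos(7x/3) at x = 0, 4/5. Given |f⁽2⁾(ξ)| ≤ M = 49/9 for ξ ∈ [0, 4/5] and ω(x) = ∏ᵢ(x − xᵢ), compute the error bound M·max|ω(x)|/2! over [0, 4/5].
98/225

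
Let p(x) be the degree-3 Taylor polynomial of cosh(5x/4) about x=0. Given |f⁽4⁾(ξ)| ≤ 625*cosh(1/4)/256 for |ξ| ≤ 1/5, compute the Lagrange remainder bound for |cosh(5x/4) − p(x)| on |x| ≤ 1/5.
cosh(1/4)/6144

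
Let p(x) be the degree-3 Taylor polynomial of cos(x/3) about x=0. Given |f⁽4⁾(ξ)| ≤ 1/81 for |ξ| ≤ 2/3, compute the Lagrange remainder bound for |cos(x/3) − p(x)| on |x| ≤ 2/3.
2/19683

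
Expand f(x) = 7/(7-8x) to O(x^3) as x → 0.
1 + 8*x/7 + 64*x**2/49 + O(x**3)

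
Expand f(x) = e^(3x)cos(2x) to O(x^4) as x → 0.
1 + 3*x + 5*x**2/2 - 3*x**3/2 + O(x**4)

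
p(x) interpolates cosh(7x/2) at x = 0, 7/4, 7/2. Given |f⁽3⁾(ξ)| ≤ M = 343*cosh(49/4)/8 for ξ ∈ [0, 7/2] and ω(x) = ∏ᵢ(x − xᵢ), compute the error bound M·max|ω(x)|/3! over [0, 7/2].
117649*sqrt(3)*cosh(49/4)/13824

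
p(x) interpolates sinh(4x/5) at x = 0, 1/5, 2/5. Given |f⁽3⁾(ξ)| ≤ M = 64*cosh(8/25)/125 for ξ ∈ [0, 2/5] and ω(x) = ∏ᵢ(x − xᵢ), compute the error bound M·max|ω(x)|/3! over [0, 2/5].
64*sqrt(3)*cosh(8/25)/421875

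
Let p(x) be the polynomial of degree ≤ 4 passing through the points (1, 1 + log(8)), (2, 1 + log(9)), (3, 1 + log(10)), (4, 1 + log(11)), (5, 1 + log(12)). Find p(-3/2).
1 + log(309485009821345068724781056000000000000000000000000000000000000000000000000000000000000000000000000000000*11**(11/32)*2**(81/128)*3**(123/128)*5**(13/64)/789157260429759242097992683682682139961107682185177269112730498723873946354418953378950901345590804885499)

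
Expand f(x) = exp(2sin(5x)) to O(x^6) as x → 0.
1 + 10*x + 50*x**2 + 125*x**3 - 14375*x**5/12 + O(x**6)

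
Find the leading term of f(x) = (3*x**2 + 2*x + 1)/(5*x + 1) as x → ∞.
3*x/5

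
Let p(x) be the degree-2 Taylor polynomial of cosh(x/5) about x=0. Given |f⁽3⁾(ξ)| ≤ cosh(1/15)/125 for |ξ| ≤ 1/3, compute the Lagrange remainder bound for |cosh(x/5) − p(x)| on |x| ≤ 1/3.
cosh(1/15)/20250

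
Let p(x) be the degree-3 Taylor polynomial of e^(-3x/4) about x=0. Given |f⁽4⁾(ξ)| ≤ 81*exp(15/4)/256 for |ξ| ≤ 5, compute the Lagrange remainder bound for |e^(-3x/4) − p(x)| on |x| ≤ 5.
16875*exp(15/4)/2048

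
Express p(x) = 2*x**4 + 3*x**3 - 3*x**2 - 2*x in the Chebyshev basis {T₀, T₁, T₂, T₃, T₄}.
(-3/4)T₀ + (1/4)T₁ + (-1/2)T₂ + (3/4)T₃ + (1/4)T₄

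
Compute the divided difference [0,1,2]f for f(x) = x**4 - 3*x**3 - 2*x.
-2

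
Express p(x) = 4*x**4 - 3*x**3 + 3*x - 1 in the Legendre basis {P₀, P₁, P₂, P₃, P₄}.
(-1/5)P₀ + (6/5)P₁ + (16/7)P₂ + (-6/5)P₃ + (32/35)P₄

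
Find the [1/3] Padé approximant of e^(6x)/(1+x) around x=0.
(x + 1)/(-6*x**3 + 7*x**2 - 4*x + 1)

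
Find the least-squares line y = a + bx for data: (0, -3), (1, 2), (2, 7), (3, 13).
a = -16/5, b = 53/10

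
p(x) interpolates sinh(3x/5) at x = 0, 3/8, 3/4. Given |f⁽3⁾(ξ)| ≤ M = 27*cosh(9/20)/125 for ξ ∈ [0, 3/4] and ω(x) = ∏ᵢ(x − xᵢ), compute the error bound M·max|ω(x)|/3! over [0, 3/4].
27*sqrt(3)*cosh(9/20)/64000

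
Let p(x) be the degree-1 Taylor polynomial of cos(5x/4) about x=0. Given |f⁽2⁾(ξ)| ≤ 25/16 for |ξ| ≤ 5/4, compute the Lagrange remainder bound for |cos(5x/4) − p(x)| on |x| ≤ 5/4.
625/512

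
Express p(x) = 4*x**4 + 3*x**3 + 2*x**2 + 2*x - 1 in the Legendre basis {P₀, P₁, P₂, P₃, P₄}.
(7/15)P₀ + (19/5)P₁ + (76/21)P₂ + (6/5)P₃ + (32/35)P₄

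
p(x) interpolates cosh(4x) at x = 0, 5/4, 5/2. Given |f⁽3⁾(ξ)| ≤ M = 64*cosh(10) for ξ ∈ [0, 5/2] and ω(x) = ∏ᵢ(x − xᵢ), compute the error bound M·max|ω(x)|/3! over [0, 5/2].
125*sqrt(3)*cosh(10)/27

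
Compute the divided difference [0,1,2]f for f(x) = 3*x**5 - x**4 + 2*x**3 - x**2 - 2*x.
43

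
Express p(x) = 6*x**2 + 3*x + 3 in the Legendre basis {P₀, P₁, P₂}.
(5)P₀ + (3)P₁ + (4)P₂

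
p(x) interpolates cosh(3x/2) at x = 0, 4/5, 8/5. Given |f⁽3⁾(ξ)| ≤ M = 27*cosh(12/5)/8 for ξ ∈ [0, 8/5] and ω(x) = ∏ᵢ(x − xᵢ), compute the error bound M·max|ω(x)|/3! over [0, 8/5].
8*sqrt(3)*cosh(12/5)/125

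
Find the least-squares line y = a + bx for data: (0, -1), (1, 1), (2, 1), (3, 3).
a = -4/5, b = 6/5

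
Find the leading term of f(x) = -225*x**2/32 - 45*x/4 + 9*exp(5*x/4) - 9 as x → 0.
375*x**3/128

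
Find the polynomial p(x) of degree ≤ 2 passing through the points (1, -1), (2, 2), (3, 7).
x**2 - 2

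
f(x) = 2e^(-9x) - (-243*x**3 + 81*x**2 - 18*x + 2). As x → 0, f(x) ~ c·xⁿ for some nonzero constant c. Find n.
4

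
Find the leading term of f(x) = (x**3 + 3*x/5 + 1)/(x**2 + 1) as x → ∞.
x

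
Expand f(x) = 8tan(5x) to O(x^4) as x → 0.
40*x + 1000*x**3/3 + O(x**4)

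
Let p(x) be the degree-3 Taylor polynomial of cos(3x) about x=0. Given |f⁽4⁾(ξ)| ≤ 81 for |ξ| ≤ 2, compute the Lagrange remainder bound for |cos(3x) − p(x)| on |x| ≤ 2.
54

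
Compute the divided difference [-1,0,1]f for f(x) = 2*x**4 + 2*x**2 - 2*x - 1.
4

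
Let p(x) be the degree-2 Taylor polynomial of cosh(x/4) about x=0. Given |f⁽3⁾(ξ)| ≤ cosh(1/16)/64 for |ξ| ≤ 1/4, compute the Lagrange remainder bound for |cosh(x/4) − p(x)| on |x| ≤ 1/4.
cosh(1/16)/24576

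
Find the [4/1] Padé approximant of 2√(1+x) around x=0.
(3*x**4/320 - x**3/20 + 9*x**2/20 + 12*x/5 + 2)/(7*x/10 + 1)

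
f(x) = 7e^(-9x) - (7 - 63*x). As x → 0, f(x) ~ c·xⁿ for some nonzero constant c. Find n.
2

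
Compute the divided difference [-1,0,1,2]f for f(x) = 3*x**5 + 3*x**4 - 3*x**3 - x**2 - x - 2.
18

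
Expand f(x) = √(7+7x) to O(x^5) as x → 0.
sqrt(7) + sqrt(7)*x/2 - sqrt(7)*x**2/8 + sqrt(7)*x**3/16 - 5*sqrt(7)*x**4/128 + O(x**5)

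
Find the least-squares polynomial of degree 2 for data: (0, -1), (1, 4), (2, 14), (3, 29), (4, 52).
-26/35 + (97/70)x + (41/14)x²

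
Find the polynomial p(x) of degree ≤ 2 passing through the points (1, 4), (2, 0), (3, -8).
-2*x**2 + 2*x + 4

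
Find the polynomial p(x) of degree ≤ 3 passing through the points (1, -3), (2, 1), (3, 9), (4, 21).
2*x**2 - 2*x - 3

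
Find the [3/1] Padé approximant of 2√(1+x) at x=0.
(-x**3/32 + 3*x**2/8 + 9*x/4 + 2)/(5*x/8 + 1)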